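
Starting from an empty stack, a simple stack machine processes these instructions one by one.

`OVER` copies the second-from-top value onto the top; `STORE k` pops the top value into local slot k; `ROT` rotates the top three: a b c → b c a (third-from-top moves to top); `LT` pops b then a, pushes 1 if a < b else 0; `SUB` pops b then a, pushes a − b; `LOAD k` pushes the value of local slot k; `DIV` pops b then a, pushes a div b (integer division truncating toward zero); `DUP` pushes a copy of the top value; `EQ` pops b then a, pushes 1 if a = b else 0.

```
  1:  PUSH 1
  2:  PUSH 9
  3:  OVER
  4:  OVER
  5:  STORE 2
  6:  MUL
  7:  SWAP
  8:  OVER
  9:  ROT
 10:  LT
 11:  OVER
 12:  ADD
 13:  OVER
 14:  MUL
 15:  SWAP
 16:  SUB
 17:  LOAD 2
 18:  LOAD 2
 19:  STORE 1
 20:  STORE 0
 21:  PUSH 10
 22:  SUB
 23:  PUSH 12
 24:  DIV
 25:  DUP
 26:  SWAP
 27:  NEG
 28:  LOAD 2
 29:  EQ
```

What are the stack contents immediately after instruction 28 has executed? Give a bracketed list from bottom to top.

[0, 0, 9]

PUSH 1   1
PUSH 9   1 9
OVER     1 9 1
OVER     1 9 1 9
STORE 2  1 9 1
MUL      1 9
SWAP     9 1
OVER     9 1 9
ROT      1 9 9
LT       1 0
OVER     1 0 1
ADD      1 1
OVER     1 1 1
MUL      1 1
SWAP     1 1
SUB      0
LOAD 2   0 9
LOAD 2   0 9 9
STORE 1  0 9
STORE 0  0
PUSH 10  0 10
SUB      -10
PUSH 12  -10 12
DIV      0
DUP      0 0
SWAP     0 0
NEG      0 0
LOAD 2   0 0 9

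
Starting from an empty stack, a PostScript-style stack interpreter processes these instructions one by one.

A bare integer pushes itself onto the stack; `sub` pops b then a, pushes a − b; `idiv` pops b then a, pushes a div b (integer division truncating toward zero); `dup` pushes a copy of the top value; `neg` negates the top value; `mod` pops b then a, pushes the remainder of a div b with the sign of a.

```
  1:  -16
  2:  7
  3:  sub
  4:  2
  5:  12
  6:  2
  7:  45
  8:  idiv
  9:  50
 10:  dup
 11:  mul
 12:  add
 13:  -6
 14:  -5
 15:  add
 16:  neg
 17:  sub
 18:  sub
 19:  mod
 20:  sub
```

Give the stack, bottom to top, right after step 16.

-16   -16
7     -16 7
sub   -23
2     -23 2
12    -23 2 12
2     -23 2 12 2
45    -23 2 12 2 45
idiv  -23 2 12 0
50    -23 2 12 0 50
dup   -23 2 12 0 50 50
mul   -23 2 12 0 2500
add   -23 2 12 2500
-6    -23 2 12 2500 -6
-5    -23 2 12 2500 -6 -5
add   -23 2 12 2500 -11
neg   -23 2 12 2500 11

[-23, 2, 12, 2500, 11]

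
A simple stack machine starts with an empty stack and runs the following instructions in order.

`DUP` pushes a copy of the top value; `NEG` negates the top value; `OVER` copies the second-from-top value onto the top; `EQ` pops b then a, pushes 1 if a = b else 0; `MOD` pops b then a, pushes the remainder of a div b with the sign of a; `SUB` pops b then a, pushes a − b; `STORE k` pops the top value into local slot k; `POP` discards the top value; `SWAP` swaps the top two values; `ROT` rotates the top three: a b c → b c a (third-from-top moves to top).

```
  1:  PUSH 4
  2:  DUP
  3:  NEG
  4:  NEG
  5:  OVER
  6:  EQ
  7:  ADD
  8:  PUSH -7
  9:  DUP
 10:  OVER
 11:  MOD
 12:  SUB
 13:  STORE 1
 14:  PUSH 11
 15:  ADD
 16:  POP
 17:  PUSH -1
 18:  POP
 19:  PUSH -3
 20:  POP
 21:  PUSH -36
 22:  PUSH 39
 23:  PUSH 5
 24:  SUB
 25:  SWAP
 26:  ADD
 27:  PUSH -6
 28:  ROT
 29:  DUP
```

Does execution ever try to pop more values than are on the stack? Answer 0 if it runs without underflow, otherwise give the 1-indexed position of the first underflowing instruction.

PUSH 4    [4]
DUP       [4, 4]
NEG       [4, -4]
NEG       [4, 4]
OVER      [4, 4, 4]
EQ        [4, 1]
ADD       [5]
PUSH -7   [5, -7]
DUP       [5, -7, -7]
OVER      [5, -7, -7, -7]
MOD       [5, -7, 0]
SUB       [5, -7]
STORE 1   [5]
PUSH 11   [5, 11]
ADD       [16]
POP       []
PUSH -1   [-1]
POP       []
PUSH -3   [-3]
POP       []
PUSH -36  [-36]
PUSH 39   [-36, 39]
PUSH 5    [-36, 39, 5]
SUB       [-36, 34]
SWAP      [34, -36]
ADD       [-2]
PUSH -6   [-2, -6]
ROT  — needs 3 operands, stack has 2 → underflow

28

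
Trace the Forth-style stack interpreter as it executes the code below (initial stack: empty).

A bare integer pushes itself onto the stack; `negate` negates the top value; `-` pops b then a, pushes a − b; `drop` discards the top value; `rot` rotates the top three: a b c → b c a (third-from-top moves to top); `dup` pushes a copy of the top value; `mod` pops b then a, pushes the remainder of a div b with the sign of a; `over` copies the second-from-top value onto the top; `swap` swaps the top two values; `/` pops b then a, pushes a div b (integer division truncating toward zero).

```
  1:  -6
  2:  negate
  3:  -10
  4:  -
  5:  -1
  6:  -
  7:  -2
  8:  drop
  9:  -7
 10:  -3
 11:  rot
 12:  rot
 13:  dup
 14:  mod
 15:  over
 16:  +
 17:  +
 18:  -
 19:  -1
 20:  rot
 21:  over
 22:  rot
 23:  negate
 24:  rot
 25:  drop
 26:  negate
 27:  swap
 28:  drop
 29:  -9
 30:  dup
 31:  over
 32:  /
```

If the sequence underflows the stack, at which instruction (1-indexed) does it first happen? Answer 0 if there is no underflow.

-6     : -6
negate : 6
-10    : 6 -10
-      : 16
-1     : 16 -1
-      : 17
-2     : 17 -2
drop   : 17
-7     : 17 -7
-3     : 17 -7 -3
rot    : -7 -3 17
rot    : -3 17 -7
dup    : -3 17 -7 -7
mod    : -3 17 0
over   : -3 17 0 17
+      : -3 17 17
+      : -3 34
-      : -37
-1     : -37 -1
rot  — needs 3 operands, stack has 2 → underflow

20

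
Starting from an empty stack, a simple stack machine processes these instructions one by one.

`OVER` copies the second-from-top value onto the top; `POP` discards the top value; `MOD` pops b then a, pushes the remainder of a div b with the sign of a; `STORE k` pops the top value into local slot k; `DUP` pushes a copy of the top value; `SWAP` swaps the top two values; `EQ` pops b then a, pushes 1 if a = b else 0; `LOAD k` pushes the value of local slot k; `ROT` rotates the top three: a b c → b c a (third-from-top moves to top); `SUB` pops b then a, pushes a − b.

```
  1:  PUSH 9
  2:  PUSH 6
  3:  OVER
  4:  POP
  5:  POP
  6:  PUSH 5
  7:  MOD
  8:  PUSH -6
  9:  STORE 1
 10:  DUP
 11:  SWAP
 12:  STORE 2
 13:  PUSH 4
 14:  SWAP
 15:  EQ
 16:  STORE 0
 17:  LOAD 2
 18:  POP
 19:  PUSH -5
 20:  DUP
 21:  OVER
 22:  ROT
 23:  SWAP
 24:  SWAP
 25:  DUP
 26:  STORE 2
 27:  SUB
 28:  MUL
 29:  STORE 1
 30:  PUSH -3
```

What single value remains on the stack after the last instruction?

-3

PUSH 9  : [9]
PUSH 6  : [9, 6]
OVER    : [9, 6, 9]
POP     : [9, 6]
POP     : [9]
PUSH 5  : [9, 5]
MOD     : [4]
PUSH -6 : [4, -6]
STORE 1 : [4]
DUP     : [4, 4]
SWAP    : [4, 4]
STORE 2 : [4]
PUSH 4  : [4, 4]
SWAP    : [4, 4]
EQ      : [1]
STORE 0 : []
LOAD 2  : [4]
POP     : []
PUSH -5 : [-5]
DUP     : [-5, -5]
OVER    : [-5, -5, -5]
ROT     : [-5, -5, -5]
SWAP    : [-5, -5, -5]
SWAP    : [-5, -5, -5]
DUP     : [-5, -5, -5, -5]
STORE 2 : [-5, -5, -5]
SUB     : [-5, 0]
MUL     : [0]
STORE 1 : []
PUSH -3 : [-3]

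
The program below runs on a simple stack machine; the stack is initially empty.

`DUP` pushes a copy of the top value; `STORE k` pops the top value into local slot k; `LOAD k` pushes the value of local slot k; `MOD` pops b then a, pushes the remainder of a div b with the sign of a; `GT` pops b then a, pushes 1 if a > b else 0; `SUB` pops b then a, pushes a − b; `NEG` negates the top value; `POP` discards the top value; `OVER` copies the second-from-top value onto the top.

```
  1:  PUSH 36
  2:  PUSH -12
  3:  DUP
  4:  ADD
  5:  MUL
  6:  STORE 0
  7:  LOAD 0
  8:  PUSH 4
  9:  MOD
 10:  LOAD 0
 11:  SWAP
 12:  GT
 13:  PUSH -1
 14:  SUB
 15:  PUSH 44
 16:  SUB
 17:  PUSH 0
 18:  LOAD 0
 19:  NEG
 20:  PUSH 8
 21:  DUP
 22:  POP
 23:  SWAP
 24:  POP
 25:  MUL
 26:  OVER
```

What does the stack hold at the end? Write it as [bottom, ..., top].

PUSH 36  → [36]
PUSH -12 → [36, -12]
DUP      → [36, -12, -12]
ADD      → [36, -24]
MUL      → [-864]
STORE 0  → []
LOAD 0   → [-864]
PUSH 4   → [-864, 4]
MOD      → [0]
LOAD 0   → [0, -864]
SWAP     → [-864, 0]
GT       → [0]
PUSH -1  → [0, -1]
SUB      → [1]
PUSH 44  → [1, 44]
SUB      → [-43]
PUSH 0   → [-43, 0]
LOAD 0   → [-43, 0, -864]
NEG      → [-43, 0, 864]
PUSH 8   → [-43, 0, 864, 8]
DUP      → [-43, 0, 864, 8, 8]
POP      → [-43, 0, 864, 8]
SWAP     → [-43, 0, 8, 864]
POP      → [-43, 0, 8]
MUL      → [-43, 0]
OVER     → [-43, 0, -43]

[-43, 0, -43]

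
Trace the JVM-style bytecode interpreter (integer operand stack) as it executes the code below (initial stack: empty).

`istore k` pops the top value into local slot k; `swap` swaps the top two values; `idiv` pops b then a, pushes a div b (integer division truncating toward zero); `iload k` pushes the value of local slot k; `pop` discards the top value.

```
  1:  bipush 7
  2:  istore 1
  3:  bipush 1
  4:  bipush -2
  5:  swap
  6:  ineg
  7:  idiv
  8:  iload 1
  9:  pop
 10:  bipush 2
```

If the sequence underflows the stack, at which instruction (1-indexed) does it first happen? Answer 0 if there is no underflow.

0

bipush 7   7
istore 1   (empty)
bipush 1   1
bipush -2  1 -2
swap       -2 1
ineg       -2 -1
idiv       2
iload 1    2 7
pop        2
bipush 2   2 2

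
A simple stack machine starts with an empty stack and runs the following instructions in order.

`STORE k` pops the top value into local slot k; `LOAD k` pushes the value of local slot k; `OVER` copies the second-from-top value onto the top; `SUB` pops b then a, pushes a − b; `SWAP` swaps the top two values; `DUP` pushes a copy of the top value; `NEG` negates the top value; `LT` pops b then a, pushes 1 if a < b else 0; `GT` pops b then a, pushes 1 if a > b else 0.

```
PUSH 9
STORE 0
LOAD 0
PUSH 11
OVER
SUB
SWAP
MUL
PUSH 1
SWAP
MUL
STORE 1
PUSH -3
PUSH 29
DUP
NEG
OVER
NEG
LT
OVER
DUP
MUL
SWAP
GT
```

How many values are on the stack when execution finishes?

3

PUSH 9  -> 9
STORE 0 -> (empty)
LOAD 0  -> 9
PUSH 11 -> 9 11
OVER    -> 9 11 9
SUB     -> 9 2
SWAP    -> 2 9
MUL     -> 18
PUSH 1  -> 18 1
SWAP    -> 1 18
MUL     -> 18
STORE 1 -> (empty)
PUSH -3 -> -3
PUSH 29 -> -3 29
DUP     -> -3 29 29
NEG     -> -3 29 -29
OVER    -> -3 29 -29 29
NEG     -> -3 29 -29 -29
LT      -> -3 29 0
OVER    -> -3 29 0 29
DUP     -> -3 29 0 29 29
MUL     -> -3 29 0 841
SWAP    -> -3 29 841 0
GT      -> -3 29 1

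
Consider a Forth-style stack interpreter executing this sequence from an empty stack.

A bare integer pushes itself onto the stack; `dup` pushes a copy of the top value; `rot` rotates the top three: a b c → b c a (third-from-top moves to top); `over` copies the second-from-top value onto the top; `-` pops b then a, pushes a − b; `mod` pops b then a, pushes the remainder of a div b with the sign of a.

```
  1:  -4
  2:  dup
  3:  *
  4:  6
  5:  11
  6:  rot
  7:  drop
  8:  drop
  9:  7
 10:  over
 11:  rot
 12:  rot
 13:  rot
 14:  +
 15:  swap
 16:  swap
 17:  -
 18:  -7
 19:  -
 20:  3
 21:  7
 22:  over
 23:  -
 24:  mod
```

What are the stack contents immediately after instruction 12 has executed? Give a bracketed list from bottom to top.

[6, 6, 7]

-4   : [-4]
dup  : [-4, -4]
*    : [16]
6    : [16, 6]
11   : [16, 6, 11]
rot  : [6, 11, 16]
drop : [6, 11]
drop : [6]
7    : [6, 7]
over : [6, 7, 6]
rot  : [7, 6, 6]
rot  : [6, 6, 7]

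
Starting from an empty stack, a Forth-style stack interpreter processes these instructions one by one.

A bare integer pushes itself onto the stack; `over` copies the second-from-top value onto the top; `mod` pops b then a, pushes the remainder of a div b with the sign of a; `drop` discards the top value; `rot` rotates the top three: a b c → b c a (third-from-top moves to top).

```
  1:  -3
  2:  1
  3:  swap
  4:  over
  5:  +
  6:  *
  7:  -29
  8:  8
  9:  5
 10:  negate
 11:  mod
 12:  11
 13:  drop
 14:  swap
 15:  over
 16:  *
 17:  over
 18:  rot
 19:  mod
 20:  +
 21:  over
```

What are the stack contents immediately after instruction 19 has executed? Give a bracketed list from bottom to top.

-3     : [-3]
1      : [-3, 1]
swap   : [1, -3]
over   : [1, -3, 1]
+      : [1, -2]
*      : [-2]
-29    : [-2, -29]
8      : [-2, -29, 8]
5      : [-2, -29, 8, 5]
negate : [-2, -29, 8, -5]
mod    : [-2, -29, 3]
11     : [-2, -29, 3, 11]
drop   : [-2, -29, 3]
swap   : [-2, 3, -29]
over   : [-2, 3, -29, 3]
*      : [-2, 3, -87]
over   : [-2, 3, -87, 3]
rot    : [-2, -87, 3, 3]
mod    : [-2, -87, 0]

[-2, -87, 0]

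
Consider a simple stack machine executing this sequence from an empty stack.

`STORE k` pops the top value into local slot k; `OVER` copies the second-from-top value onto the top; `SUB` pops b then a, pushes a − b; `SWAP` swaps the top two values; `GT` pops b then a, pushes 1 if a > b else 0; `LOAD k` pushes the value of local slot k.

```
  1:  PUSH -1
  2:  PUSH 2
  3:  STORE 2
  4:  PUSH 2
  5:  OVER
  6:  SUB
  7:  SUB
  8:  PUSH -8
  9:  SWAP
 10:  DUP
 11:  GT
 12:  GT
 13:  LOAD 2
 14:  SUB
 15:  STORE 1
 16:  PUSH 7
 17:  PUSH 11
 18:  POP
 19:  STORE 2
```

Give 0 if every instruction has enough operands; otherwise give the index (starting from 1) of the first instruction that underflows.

0

PUSH -1 : -1
PUSH 2  : -1 2
STORE 2 : -1
PUSH 2  : -1 2
OVER    : -1 2 -1
SUB     : -1 3
SUB     : -4
PUSH -8 : -4 -8
SWAP    : -8 -4
DUP     : -8 -4 -4
GT      : -8 0
GT      : 0
LOAD 2  : 0 2
SUB     : -2
STORE 1 : (empty)
PUSH 7  : 7
PUSH 11 : 7 11
POP     : 7
STORE 2 : (empty)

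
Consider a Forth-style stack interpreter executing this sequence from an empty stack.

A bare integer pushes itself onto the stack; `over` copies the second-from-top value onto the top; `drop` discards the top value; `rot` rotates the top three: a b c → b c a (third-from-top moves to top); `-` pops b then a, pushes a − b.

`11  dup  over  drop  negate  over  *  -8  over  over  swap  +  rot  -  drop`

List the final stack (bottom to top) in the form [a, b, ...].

[11, -8]

11      [11]
dup     [11, 11]
over    [11, 11, 11]
drop    [11, 11]
negate  [11, -11]
over    [11, -11, 11]
*       [11, -121]
-8      [11, -121, -8]
over    [11, -121, -8, -121]
over    [11, -121, -8, -121, -8]
swap    [11, -121, -8, -8, -121]
+       [11, -121, -8, -129]
rot     [11, -8, -129, -121]
-       [11, -8, -8]
drop    [11, -8]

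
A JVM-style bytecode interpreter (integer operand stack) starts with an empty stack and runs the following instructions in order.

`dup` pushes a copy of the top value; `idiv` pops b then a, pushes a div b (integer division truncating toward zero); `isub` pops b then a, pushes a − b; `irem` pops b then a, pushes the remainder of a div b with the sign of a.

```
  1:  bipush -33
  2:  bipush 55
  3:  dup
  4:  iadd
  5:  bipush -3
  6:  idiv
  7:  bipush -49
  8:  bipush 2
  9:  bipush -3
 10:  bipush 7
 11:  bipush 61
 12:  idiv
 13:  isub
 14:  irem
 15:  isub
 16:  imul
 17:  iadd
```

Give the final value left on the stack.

bipush -33 → [-33]
bipush 55  → [-33, 55]
dup        → [-33, 55, 55]
iadd       → [-33, 110]
bipush -3  → [-33, 110, -3]
idiv       → [-33, -36]
bipush -49 → [-33, -36, -49]
bipush 2   → [-33, -36, -49, 2]
bipush -3  → [-33, -36, -49, 2, -3]
bipush 7   → [-33, -36, -49, 2, -3, 7]
bipush 61  → [-33, -36, -49, 2, -3, 7, 61]
idiv       → [-33, -36, -49, 2, -3, 0]
isub       → [-33, -36, -49, 2, -3]
irem       → [-33, -36, -49, 2]
isub       → [-33, -36, -51]
imul       → [-33, 1836]
iadd       → [1803]

1803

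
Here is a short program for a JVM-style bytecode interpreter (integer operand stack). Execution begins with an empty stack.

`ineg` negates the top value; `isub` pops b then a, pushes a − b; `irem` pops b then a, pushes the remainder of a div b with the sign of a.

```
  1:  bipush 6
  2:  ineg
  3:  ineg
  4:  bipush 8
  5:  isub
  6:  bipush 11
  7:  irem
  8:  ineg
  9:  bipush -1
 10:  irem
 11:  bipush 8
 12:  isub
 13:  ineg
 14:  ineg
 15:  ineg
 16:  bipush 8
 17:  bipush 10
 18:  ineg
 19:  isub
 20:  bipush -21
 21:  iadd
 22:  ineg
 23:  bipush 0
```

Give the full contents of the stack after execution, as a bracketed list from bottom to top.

bipush 6   : 6
ineg       : -6
ineg       : 6
bipush 8   : 6 8
isub       : -2
bipush 11  : -2 11
irem       : -2
ineg       : 2
bipush -1  : 2 -1
irem       : 0
bipush 8   : 0 8
isub       : -8
ineg       : 8
ineg       : -8
ineg       : 8
bipush 8   : 8 8
bipush 10  : 8 8 10
ineg       : 8 8 -10
isub       : 8 18
bipush -21 : 8 18 -21
iadd       : 8 -3
ineg       : 8 3
bipush 0   : 8 3 0

[8, 3, 0]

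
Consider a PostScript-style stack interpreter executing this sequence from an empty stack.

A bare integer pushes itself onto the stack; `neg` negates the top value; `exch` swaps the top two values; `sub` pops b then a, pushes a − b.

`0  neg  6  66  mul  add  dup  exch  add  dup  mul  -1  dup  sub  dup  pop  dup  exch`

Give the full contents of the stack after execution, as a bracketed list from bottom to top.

[627264, 0, 0]

0    → 0
neg  → 0
6    → 0 6
66   → 0 6 66
mul  → 0 396
add  → 396
dup  → 396 396
exch → 396 396
add  → 792
dup  → 792 792
mul  → 627264
-1   → 627264 -1
dup  → 627264 -1 -1
sub  → 627264 0
dup  → 627264 0 0
pop  → 627264 0
dup  → 627264 0 0
exch → 627264 0 0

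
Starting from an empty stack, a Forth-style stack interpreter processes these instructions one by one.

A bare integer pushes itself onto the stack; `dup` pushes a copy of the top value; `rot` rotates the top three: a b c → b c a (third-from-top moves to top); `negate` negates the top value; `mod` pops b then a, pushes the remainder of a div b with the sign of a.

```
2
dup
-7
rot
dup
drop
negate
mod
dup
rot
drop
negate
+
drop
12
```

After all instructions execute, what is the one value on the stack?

12

2      : [2]
dup    : [2, 2]
-7     : [2, 2, -7]
rot    : [2, -7, 2]
dup    : [2, -7, 2, 2]
drop   : [2, -7, 2]
negate : [2, -7, -2]
mod    : [2, -1]
dup    : [2, -1, -1]
rot    : [-1, -1, 2]
drop   : [-1, -1]
negate : [-1, 1]
+      : [0]
drop   : []
12     : [12]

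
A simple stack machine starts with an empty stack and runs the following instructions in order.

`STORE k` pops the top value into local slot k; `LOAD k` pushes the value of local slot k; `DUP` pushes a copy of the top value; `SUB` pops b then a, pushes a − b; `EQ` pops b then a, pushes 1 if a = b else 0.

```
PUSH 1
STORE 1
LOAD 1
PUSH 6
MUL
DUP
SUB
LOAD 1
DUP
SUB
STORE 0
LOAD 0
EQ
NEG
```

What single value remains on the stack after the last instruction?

PUSH 1  → 1
STORE 1 → (empty)
LOAD 1  → 1
PUSH 6  → 1 6
MUL     → 6
DUP     → 6 6
SUB     → 0
LOAD 1  → 0 1
DUP     → 0 1 1
SUB     → 0 0
STORE 0 → 0
LOAD 0  → 0 0
EQ      → 1
NEG     → -1

-1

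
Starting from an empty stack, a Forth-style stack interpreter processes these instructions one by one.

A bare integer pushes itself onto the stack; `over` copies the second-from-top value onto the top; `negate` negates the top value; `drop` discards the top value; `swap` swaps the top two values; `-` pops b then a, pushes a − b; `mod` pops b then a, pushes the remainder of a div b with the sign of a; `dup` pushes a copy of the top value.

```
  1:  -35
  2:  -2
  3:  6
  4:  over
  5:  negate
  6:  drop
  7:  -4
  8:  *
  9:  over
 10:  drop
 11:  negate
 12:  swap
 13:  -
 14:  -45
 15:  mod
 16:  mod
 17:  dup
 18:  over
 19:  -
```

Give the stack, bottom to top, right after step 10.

-35     [-35]
-2      [-35, -2]
6       [-35, -2, 6]
over    [-35, -2, 6, -2]
negate  [-35, -2, 6, 2]
drop    [-35, -2, 6]
-4      [-35, -2, 6, -4]
*       [-35, -2, -24]
over    [-35, -2, -24, -2]
drop    [-35, -2, -24]

[-35, -2, -24]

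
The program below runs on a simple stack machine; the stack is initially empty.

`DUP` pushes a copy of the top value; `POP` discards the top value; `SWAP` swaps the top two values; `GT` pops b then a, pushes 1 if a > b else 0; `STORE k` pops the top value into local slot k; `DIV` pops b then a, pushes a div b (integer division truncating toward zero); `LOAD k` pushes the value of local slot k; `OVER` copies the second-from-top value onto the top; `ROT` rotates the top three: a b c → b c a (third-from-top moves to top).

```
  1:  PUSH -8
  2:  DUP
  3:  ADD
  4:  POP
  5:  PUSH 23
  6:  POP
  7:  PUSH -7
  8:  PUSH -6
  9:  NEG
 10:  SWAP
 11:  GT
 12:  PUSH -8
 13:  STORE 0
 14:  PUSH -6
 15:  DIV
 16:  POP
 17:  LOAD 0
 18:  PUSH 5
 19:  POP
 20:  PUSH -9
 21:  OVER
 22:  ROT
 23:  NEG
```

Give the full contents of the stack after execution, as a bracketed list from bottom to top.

PUSH -8 : [-8]
DUP     : [-8, -8]
ADD     : [-16]
POP     : []
PUSH 23 : [23]
POP     : []
PUSH -7 : [-7]
PUSH -6 : [-7, -6]
NEG     : [-7, 6]
SWAP    : [6, -7]
GT      : [1]
PUSH -8 : [1, -8]
STORE 0 : [1]
PUSH -6 : [1, -6]
DIV     : [0]
POP     : []
LOAD 0  : [-8]
PUSH 5  : [-8, 5]
POP     : [-8]
PUSH -9 : [-8, -9]
OVER    : [-8, -9, -8]
ROT     : [-9, -8, -8]
NEG     : [-9, -8, 8]

[-9, -8, 8]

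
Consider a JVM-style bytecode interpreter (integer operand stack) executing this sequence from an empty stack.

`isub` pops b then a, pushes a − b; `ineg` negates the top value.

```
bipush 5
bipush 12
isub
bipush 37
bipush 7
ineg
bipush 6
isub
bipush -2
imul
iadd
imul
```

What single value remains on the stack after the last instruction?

-441

bipush 5  : 5
bipush 12 : 5 12
isub      : -7
bipush 37 : -7 37
bipush 7  : -7 37 7
ineg      : -7 37 -7
bipush 6  : -7 37 -7 6
isub      : -7 37 -13
bipush -2 : -7 37 -13 -2
imul      : -7 37 26
iadd      : -7 63
imul      : -441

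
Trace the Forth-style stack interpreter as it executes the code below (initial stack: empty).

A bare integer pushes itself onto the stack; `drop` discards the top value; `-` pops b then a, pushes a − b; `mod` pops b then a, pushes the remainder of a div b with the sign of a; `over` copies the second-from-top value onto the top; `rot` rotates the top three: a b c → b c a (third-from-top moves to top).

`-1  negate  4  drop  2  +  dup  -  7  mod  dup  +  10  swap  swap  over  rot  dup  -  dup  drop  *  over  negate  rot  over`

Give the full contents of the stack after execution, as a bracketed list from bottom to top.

-1     → -1
negate → 1
4      → 1 4
drop   → 1
2      → 1 2
+      → 3
dup    → 3 3
-      → 0
7      → 0 7
mod    → 0
dup    → 0 0
+      → 0
10     → 0 10
swap   → 10 0
swap   → 0 10
over   → 0 10 0
rot    → 10 0 0
dup    → 10 0 0 0
-      → 10 0 0
dup    → 10 0 0 0
drop   → 10 0 0
*      → 10 0
over   → 10 0 10
negate → 10 0 -10
rot    → 0 -10 10
over   → 0 -10 10 -10

[0, -10, 10, -10]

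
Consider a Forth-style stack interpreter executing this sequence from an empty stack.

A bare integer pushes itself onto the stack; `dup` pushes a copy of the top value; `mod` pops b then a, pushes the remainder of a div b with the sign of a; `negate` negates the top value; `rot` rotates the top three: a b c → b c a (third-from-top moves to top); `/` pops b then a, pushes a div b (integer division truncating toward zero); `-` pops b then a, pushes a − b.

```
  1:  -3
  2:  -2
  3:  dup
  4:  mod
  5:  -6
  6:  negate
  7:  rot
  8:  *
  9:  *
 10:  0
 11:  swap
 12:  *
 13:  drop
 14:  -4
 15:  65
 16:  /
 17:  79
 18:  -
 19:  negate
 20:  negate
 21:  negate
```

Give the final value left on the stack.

79

-3     -> -3
-2     -> -3 -2
dup    -> -3 -2 -2
mod    -> -3 0
-6     -> -3 0 -6
negate -> -3 0 6
rot    -> 0 6 -3
*      -> 0 -18
*      -> 0
0      -> 0 0
swap   -> 0 0
*      -> 0
drop   -> (empty)
-4     -> -4
65     -> -4 65
/      -> 0
79     -> 0 79
-      -> -79
negate -> 79
negate -> -79
negate -> 79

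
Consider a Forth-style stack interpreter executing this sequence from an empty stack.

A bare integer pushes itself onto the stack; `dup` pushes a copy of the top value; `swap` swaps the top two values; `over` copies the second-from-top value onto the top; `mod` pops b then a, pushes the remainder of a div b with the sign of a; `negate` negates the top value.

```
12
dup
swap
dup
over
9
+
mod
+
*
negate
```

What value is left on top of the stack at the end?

-288

12     : 12
dup    : 12 12
swap   : 12 12
dup    : 12 12 12
over   : 12 12 12 12
9      : 12 12 12 12 9
+      : 12 12 12 21
mod    : 12 12 12
+      : 12 24
*      : 288
negate : -288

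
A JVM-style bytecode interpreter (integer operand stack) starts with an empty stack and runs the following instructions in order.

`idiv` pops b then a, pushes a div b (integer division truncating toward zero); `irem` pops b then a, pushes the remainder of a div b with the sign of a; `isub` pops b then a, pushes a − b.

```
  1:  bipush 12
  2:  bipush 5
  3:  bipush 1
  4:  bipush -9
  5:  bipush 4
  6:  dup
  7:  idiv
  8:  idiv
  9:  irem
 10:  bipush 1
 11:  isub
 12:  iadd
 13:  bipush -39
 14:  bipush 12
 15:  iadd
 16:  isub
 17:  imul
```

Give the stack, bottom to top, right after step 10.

bipush 12  [12]
bipush 5   [12, 5]
bipush 1   [12, 5, 1]
bipush -9  [12, 5, 1, -9]
bipush 4   [12, 5, 1, -9, 4]
dup        [12, 5, 1, -9, 4, 4]
idiv       [12, 5, 1, -9, 1]
idiv       [12, 5, 1, -9]
irem       [12, 5, 1]
bipush 1   [12, 5, 1, 1]

[12, 5, 1, 1]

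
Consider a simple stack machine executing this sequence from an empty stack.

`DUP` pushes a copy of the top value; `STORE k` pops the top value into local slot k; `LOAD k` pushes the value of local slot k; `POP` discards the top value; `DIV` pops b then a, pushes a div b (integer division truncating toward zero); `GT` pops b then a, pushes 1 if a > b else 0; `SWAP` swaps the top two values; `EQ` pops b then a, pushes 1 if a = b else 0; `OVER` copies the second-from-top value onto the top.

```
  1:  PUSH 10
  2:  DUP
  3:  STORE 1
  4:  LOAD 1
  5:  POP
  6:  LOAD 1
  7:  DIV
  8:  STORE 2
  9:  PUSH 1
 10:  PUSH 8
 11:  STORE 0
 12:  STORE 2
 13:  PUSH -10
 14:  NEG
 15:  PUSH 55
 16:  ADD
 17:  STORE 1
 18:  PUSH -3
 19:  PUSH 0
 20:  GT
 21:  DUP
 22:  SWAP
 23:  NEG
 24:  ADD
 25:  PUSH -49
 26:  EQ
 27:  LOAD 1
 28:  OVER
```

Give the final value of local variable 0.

PUSH 10  : [10]
DUP      : [10, 10]
STORE 1  : [10]
LOAD 1   : [10, 10]
POP      : [10]
LOAD 1   : [10, 10]
DIV      : [1]
STORE 2  : []
PUSH 1   : [1]
PUSH 8   : [1, 8]
STORE 0  : [1]
STORE 2  : []
PUSH -10 : [-10]
NEG      : [10]
PUSH 55  : [10, 55]
ADD      : [65]
STORE 1  : []
PUSH -3  : [-3]
PUSH 0   : [-3, 0]
GT       : [0]
DUP      : [0, 0]
SWAP     : [0, 0]
NEG      : [0, 0]
ADD      : [0]
PUSH -49 : [0, -49]
EQ       : [0]
LOAD 1   : [0, 65]
OVER     : [0, 65, 0]

8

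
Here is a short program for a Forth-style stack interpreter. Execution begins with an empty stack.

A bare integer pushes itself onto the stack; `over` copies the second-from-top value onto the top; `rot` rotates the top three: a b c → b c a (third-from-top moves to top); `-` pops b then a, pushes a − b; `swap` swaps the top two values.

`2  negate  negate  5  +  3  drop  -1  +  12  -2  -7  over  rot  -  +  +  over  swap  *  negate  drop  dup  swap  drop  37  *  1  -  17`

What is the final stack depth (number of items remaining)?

2

2      : [2]
negate : [-2]
negate : [2]
5      : [2, 5]
+      : [7]
3      : [7, 3]
drop   : [7]
-1     : [7, -1]
+      : [6]
12     : [6, 12]
-2     : [6, 12, -2]
-7     : [6, 12, -2, -7]
over   : [6, 12, -2, -7, -2]
rot    : [6, 12, -7, -2, -2]
-      : [6, 12, -7, 0]
+      : [6, 12, -7]
+      : [6, 5]
over   : [6, 5, 6]
swap   : [6, 6, 5]
*      : [6, 30]
negate : [6, -30]
drop   : [6]
dup    : [6, 6]
swap   : [6, 6]
drop   : [6]
37     : [6, 37]
*      : [222]
1      : [222, 1]
-      : [221]
17     : [221, 17]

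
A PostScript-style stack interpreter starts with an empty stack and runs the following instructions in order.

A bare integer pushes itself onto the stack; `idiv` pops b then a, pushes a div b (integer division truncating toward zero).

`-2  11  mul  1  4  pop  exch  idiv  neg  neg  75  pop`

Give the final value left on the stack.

-2   : [-2]
11   : [-2, 11]
mul  : [-22]
1    : [-22, 1]
4    : [-22, 1, 4]
pop  : [-22, 1]
exch : [1, -22]
idiv : [0]
neg  : [0]
neg  : [0]
75   : [0, 75]
pop  : [0]

0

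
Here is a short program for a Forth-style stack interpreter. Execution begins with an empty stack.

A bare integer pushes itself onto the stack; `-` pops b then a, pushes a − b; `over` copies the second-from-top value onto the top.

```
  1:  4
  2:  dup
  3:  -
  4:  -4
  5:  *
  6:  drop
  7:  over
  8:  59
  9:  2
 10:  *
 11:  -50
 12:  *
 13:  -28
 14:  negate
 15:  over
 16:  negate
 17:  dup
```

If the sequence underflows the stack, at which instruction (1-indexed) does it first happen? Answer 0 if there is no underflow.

4     4
dup   4 4
-     0
-4    0 -4
*     0
drop  (empty)
over  — needs 2 operands, stack has 0 → underflow

7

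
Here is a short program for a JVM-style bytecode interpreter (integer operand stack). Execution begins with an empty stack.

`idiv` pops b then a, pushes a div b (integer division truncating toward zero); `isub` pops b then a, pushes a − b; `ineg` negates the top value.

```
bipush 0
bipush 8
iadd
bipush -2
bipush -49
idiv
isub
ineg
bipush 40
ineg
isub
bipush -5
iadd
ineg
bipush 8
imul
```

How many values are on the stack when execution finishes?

1

bipush 0    0
bipush 8    0 8
iadd        8
bipush -2   8 -2
bipush -49  8 -2 -49
idiv        8 0
isub        8
ineg        -8
bipush 40   -8 40
ineg        -8 -40
isub        32
bipush -5   32 -5
iadd        27
ineg        -27
bipush 8    -27 8
imul        -216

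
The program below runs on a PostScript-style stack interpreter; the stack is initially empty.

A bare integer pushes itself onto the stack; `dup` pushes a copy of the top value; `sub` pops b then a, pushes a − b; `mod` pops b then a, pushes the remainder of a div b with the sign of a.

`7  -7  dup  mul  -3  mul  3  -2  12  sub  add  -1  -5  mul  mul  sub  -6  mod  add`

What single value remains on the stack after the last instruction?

5

7   : 7
-7  : 7 -7
dup : 7 -7 -7
mul : 7 49
-3  : 7 49 -3
mul : 7 -147
3   : 7 -147 3
-2  : 7 -147 3 -2
12  : 7 -147 3 -2 12
sub : 7 -147 3 -14
add : 7 -147 -11
-1  : 7 -147 -11 -1
-5  : 7 -147 -11 -1 -5
mul : 7 -147 -11 5
mul : 7 -147 -55
sub : 7 -92
-6  : 7 -92 -6
mod : 7 -2
add : 5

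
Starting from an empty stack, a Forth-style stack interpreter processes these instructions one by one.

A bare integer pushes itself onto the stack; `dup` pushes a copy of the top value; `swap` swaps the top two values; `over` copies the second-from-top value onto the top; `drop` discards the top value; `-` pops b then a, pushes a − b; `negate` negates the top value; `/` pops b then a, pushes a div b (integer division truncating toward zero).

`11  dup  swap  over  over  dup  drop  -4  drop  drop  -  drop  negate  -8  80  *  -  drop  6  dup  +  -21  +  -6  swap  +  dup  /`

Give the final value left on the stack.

11     : [11]
dup    : [11, 11]
swap   : [11, 11]
over   : [11, 11, 11]
over   : [11, 11, 11, 11]
dup    : [11, 11, 11, 11, 11]
drop   : [11, 11, 11, 11]
-4     : [11, 11, 11, 11, -4]
drop   : [11, 11, 11, 11]
drop   : [11, 11, 11]
-      : [11, 0]
drop   : [11]
negate : [-11]
-8     : [-11, -8]
80     : [-11, -8, 80]
*      : [-11, -640]
-      : [629]
drop   : []
6      : [6]
dup    : [6, 6]
+      : [12]
-21    : [12, -21]
+      : [-9]
-6     : [-9, -6]
swap   : [-6, -9]
+      : [-15]
dup    : [-15, -15]
/      : [1]

1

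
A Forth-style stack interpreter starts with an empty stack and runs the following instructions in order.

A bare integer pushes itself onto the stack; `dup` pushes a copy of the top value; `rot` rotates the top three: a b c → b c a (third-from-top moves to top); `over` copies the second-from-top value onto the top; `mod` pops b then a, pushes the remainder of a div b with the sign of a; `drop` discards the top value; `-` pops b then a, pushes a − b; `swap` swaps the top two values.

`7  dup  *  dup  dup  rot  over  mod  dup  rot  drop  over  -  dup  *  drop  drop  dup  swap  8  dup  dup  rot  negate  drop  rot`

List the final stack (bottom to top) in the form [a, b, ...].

7       [7]
dup     [7, 7]
*       [49]
dup     [49, 49]
dup     [49, 49, 49]
rot     [49, 49, 49]
over    [49, 49, 49, 49]
mod     [49, 49, 0]
dup     [49, 49, 0, 0]
rot     [49, 0, 0, 49]
drop    [49, 0, 0]
over    [49, 0, 0, 0]
-       [49, 0, 0]
dup     [49, 0, 0, 0]
*       [49, 0, 0]
drop    [49, 0]
drop    [49]
dup     [49, 49]
swap    [49, 49]
8       [49, 49, 8]
dup     [49, 49, 8, 8]
dup     [49, 49, 8, 8, 8]
rot     [49, 49, 8, 8, 8]
negate  [49, 49, 8, 8, -8]
drop    [49, 49, 8, 8]
rot     [49, 8, 8, 49]

[49, 8, 8, 49]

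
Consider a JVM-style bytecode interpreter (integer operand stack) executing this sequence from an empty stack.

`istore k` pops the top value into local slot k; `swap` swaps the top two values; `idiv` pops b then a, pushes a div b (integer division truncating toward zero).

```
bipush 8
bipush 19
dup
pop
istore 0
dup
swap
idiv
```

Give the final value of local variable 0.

bipush 8  → 8
bipush 19 → 8 19
dup       → 8 19 19
pop       → 8 19
istore 0  → 8
dup       → 8 8
swap      → 8 8
idiv      → 1

19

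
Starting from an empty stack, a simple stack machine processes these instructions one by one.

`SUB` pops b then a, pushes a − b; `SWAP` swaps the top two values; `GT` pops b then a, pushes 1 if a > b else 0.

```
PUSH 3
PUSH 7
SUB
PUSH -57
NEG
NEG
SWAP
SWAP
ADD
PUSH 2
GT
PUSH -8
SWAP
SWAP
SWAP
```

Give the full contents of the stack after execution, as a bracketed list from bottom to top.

[-8, 0]

PUSH 3   → 3
PUSH 7   → 3 7
SUB      → -4
PUSH -57 → -4 -57
NEG      → -4 57
NEG      → -4 -57
SWAP     → -57 -4
SWAP     → -4 -57
ADD      → -61
PUSH 2   → -61 2
GT       → 0
PUSH -8  → 0 -8
SWAP     → -8 0
SWAP     → 0 -8
SWAP     → -8 0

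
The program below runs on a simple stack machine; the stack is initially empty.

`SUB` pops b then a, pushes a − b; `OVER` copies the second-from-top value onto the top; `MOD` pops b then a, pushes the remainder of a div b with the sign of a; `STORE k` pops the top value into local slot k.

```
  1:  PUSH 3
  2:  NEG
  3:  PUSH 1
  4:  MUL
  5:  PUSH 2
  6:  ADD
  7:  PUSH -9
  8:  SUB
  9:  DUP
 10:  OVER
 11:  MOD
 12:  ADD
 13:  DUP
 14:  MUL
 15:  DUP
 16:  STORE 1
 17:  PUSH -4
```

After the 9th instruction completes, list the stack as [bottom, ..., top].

PUSH 3   3
NEG      -3
PUSH 1   -3 1
MUL      -3
PUSH 2   -3 2
ADD      -1
PUSH -9  -1 -9
SUB      8
DUP      8 8

[8, 8]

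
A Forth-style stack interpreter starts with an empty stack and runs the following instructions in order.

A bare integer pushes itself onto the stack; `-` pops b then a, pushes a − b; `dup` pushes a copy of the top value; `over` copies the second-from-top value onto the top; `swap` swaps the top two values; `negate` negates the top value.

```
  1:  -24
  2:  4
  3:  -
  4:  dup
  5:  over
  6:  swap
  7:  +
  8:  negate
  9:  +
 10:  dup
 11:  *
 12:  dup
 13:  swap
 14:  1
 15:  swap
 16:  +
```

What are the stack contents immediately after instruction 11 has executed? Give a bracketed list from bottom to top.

[784]

-24     [-24]
4       [-24, 4]
-       [-28]
dup     [-28, -28]
over    [-28, -28, -28]
swap    [-28, -28, -28]
+       [-28, -56]
negate  [-28, 56]
+       [28]
dup     [28, 28]
*       [784]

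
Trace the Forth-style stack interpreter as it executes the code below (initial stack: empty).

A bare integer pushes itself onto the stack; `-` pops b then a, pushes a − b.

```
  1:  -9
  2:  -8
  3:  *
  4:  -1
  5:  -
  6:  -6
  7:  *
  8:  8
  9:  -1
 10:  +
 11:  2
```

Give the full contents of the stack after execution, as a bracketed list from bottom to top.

-9 → -9
-8 → -9 -8
*  → 72
-1 → 72 -1
-  → 73
-6 → 73 -6
*  → -438
8  → -438 8
-1 → -438 8 -1
+  → -438 7
2  → -438 7 2

[-438, 7, 2]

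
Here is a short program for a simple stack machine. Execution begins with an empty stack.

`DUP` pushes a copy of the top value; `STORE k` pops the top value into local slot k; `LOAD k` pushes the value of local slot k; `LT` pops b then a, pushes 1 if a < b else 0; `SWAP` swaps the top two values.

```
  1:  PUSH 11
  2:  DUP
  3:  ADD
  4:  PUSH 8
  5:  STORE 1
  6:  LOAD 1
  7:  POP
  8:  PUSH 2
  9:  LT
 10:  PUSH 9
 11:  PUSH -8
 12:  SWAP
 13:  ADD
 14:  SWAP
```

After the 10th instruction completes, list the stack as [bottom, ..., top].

[0, 9]

PUSH 11 → 11
DUP     → 11 11
ADD     → 22
PUSH 8  → 22 8
STORE 1 → 22
LOAD 1  → 22 8
POP     → 22
PUSH 2  → 22 2
LT      → 0
PUSH 9  → 0 9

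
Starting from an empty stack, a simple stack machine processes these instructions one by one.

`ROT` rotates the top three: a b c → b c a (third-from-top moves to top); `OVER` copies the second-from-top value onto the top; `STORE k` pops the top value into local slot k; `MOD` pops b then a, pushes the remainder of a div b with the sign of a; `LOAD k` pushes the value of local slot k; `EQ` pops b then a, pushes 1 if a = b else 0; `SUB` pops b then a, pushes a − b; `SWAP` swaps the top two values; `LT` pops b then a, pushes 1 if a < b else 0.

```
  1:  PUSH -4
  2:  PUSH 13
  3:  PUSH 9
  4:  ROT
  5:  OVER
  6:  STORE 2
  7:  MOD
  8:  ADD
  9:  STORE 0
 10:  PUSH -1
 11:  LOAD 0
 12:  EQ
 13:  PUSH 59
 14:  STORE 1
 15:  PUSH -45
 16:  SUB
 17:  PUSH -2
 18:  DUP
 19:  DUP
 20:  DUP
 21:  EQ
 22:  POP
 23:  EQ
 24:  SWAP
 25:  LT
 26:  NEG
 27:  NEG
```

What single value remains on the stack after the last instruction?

1

PUSH -4   -4
PUSH 13   -4 13
PUSH 9    -4 13 9
ROT       13 9 -4
OVER      13 9 -4 9
STORE 2   13 9 -4
MOD       13 1
ADD       14
STORE 0   (empty)
PUSH -1   -1
LOAD 0    -1 14
EQ        0
PUSH 59   0 59
STORE 1   0
PUSH -45  0 -45
SUB       45
PUSH -2   45 -2
DUP       45 -2 -2
DUP       45 -2 -2 -2
DUP       45 -2 -2 -2 -2
EQ        45 -2 -2 1
POP       45 -2 -2
EQ        45 1
SWAP      1 45
LT        1
NEG       -1
NEG       1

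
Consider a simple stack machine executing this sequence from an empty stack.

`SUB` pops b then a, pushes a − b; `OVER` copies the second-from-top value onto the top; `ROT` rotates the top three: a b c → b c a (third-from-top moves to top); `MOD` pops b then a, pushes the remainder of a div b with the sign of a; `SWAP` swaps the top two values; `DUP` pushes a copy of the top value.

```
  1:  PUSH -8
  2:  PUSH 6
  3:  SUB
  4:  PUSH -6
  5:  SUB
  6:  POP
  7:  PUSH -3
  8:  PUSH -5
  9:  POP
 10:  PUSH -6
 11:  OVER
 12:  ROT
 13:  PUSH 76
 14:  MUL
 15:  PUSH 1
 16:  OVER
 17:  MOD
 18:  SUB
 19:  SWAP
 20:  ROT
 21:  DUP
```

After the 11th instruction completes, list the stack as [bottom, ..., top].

PUSH -8  [-8]
PUSH 6   [-8, 6]
SUB      [-14]
PUSH -6  [-14, -6]
SUB      [-8]
POP      []
PUSH -3  [-3]
PUSH -5  [-3, -5]
POP      [-3]
PUSH -6  [-3, -6]
OVER     [-3, -6, -3]

[-3, -6, -3]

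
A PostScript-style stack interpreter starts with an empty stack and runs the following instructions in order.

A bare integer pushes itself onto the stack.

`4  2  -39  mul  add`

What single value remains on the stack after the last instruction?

4    [4]
2    [4, 2]
-39  [4, 2, -39]
mul  [4, -78]
add  [-74]

-74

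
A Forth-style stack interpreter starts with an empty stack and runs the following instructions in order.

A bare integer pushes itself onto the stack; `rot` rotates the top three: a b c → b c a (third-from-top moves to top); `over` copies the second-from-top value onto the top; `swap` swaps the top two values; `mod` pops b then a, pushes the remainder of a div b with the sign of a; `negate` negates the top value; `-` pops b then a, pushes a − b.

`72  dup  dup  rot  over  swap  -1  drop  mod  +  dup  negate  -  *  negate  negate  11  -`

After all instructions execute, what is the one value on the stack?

72      [72]
dup     [72, 72]
dup     [72, 72, 72]
rot     [72, 72, 72]
over    [72, 72, 72, 72]
swap    [72, 72, 72, 72]
-1      [72, 72, 72, 72, -1]
drop    [72, 72, 72, 72]
mod     [72, 72, 0]
+       [72, 72]
dup     [72, 72, 72]
negate  [72, 72, -72]
-       [72, 144]
*       [10368]
negate  [-10368]
negate  [10368]
11      [10368, 11]
-       [10357]

10357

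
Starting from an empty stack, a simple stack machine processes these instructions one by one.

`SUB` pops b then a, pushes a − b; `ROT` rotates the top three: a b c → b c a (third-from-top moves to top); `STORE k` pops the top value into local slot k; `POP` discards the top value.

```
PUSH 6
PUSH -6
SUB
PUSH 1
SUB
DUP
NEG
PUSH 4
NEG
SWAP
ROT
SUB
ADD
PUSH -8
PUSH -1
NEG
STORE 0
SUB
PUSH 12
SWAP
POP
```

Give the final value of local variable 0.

PUSH 6  : [6]
PUSH -6 : [6, -6]
SUB     : [12]
PUSH 1  : [12, 1]
SUB     : [11]
DUP     : [11, 11]
NEG     : [11, -11]
PUSH 4  : [11, -11, 4]
NEG     : [11, -11, -4]
SWAP    : [11, -4, -11]
ROT     : [-4, -11, 11]
SUB     : [-4, -22]
ADD     : [-26]
PUSH -8 : [-26, -8]
PUSH -1 : [-26, -8, -1]
NEG     : [-26, -8, 1]
STORE 0 : [-26, -8]
SUB     : [-18]
PUSH 12 : [-18, 12]
SWAP    : [12, -18]
POP     : [12]

1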